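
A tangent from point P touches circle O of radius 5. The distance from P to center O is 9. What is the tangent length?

The tangent, radius, and line from the external point to the center form a right triangle.
The right angle is where the tangent meets the radius.
By the Pythagorean theorem: tangent² + 5² = 9²
tangent² = 81 - 25 = 56
tangent = 2*sqrt(14)

2*sqrt(14)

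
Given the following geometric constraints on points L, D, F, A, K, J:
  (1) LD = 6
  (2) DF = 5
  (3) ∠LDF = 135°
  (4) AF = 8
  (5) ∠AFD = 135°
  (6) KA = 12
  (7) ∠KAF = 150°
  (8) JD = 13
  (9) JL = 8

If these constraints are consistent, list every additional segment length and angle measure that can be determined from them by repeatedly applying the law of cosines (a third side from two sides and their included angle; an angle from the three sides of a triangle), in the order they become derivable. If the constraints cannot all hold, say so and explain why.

The constraints are consistent. Derivable facts, in order:
After 1 step:
- DA ≈ 12.07
- FK ≈ 19.35
- LF ≈ 10.17
- ∠DJL = 18.72°
- ∠DLJ = 135.95°
- ∠JDL = 25.33°
After 2 steps:
- ∠ADF = 27.96°
- ∠AFK = 18.07°
- ∠AKF = 11.93°
- ∠DAF = 17.04°
- ∠DFL = 24.66°
- ∠DLF = 20.34°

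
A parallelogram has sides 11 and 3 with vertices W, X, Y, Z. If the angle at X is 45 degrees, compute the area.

Area = 11 * 3 * sin(45°) = 33 * sqrt(2)/2 = 33*sqrt(2)/2

33*sqrt(2)/2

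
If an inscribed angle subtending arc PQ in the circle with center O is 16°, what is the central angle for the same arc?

The inscribed angle theorem states that a central angle is always twice any inscribed angle that subtends the same arc.
Since the inscribed angle is 16°, the central angle = 2 × 16° = 32°.

32°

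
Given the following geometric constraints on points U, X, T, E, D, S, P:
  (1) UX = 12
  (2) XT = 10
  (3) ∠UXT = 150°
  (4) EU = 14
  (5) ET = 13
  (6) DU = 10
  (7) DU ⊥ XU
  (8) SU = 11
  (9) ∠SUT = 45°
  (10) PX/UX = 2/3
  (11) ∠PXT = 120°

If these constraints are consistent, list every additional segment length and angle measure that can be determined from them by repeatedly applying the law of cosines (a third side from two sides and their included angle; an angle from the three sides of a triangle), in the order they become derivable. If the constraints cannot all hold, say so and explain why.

The constraints are consistent. Derivable facts, in order:
After 1 step:
- TP = 2·√61
- UT ≈ 21.26
- XD = 2·√61
After 2 steps:
- TS ≈ 15.56
- ∠DXU = 39.81°
- ∠ETU = 39.76°
- ∠EUT = 36.44°
- ∠PTX = 26.33°
- ∠TEU = 103.8°
- ∠TPX = 33.67°
- ∠TUX = 13.6°
- ∠UDX = 50.19°
- ∠UTX = 16.4°
After 3 steps:
- ∠STU = 29.99°
- ∠TSU = 105.01°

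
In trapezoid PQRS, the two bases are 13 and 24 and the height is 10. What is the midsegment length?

The midsegment (median) of a trapezoid connects the midpoints of the non-parallel sides.
Its length is the average of the two bases: (13 + 24) / 2 = 37/2.

37/2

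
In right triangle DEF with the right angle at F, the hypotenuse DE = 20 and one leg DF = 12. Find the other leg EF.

Rearranging the Pythagorean theorem to solve for the unknown leg:
leg^2 = hypotenuse^2 - known_leg^2 = 400 - 144 = 256
leg = sqrt(256) = 16.

16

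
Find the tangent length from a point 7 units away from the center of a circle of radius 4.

Let T be the point of tangency. Then QT ⊥ MT (radius ⊥ tangent).
In right triangle QTM: QM² = QT² + MT²
7² = 4² + MT²
MT² = 33, MT = sqrt(33)

sqrt(33)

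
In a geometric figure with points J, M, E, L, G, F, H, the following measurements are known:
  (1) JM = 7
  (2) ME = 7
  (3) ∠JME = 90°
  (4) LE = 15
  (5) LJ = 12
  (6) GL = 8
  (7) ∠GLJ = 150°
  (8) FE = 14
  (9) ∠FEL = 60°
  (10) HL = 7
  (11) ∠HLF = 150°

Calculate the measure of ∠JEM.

Step 1: By the law of cosines on triangle EMJ: EJ² = 7² + 7² − 2·7·7·cos(90°) = 98, so EJ = 7·√2.
Step 2: By the inverse law of cosines on triangle JEM: cos(∠JEM) = ((7·√2)² + 7² − 7²) / (2·7·√2·7) = 98/138.59 = 0.7071, so ∠JEM = 45°.

Therefore, the measure of angle ∠JEM = 45°.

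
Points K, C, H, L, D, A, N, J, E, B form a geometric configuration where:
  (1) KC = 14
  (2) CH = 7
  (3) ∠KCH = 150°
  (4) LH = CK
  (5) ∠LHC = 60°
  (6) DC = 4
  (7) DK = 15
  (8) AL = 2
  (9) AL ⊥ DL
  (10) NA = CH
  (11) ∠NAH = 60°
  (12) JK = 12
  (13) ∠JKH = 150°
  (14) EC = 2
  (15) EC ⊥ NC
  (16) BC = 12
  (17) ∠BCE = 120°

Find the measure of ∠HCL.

From the given relations: LH = CK = 14.
Step 1: By the law of cosines on triangle CHL: CL² = 7² + 14² − 2·7·14·cos(60°) = 147, so CL = 7·√3.
Step 2: By the inverse law of cosines on triangle HCL: cos(∠HCL) = (7² + (7·√3)² − 14²) / (2·7·7·√3) = 0/169.74 = 0, so ∠HCL = 90°.

Therefore, the measure of angle ∠HCL = 90°.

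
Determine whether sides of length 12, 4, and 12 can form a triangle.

Sort the sides: 4, 12, 12.
It suffices to check that the sum of the two smallest exceeds the largest:
4 + 12 = 16 > 12. ✓
Yes, a valid triangle can be formed.

Yes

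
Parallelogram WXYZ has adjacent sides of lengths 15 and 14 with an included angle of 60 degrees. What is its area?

Area = a * b * sin(theta)
Area = 15 * 14 * sin(60 degrees)
Area = 210 * sqrt(3)/2
Area = 105*sqrt(3)

105*sqrt(3)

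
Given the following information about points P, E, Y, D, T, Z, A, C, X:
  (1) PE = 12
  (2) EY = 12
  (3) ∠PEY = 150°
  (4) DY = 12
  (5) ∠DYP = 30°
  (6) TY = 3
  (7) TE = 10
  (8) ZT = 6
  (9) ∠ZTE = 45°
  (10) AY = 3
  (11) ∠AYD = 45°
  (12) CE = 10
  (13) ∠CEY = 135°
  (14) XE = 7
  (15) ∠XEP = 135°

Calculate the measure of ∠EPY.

Step 1: By the law of cosines on triangle PEY: PY² = 12² + 12² − 2·12·12·cos(150°) = 537.42, so PY ≈ 23.18.
Step 2: By the inverse law of cosines on triangle EPY: cos(∠EPY) = (12² + 23.18² − 12²) / (2·12·23.18) = 537.42/556.37 = 0.9659, so ∠EPY = 15°.

Therefore, the measure of angle ∠EPY = 15°.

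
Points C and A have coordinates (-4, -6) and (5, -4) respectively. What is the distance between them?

d = sqrt((9)^2 + (2)^2) = sqrt(85)

sqrt(85)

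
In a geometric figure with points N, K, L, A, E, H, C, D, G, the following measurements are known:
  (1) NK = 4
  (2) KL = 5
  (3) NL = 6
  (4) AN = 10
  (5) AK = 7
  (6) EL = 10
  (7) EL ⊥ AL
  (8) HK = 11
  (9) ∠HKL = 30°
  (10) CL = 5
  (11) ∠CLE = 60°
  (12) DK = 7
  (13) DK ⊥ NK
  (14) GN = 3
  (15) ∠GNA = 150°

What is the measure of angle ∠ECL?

Step 1: By the law of cosines on triangle CLE: CE² = 5² + 10² − 2·5·10·cos(60°) = 75, so CE = 5·√3.
Step 2: By the inverse law of cosines on triangle ECL: cos(∠ECL) = ((5·√3)² + 5² − 10²) / (2·5·√3·5) = 0/86.6 = 0, so ∠ECL = 90°.

Therefore, the measure of angle ∠ECL = 90°.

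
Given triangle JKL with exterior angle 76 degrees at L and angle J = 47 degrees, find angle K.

By the exterior angle theorem: exterior angle = sum of remote interior angles.
76 = 47 + angle K
angle K = 76 - 47 = 29 degrees

29 degrees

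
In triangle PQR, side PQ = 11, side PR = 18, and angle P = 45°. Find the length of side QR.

When two sides and the included angle are known, the law of cosines gives the third side.
c^2 = a^2 + b^2 - 2ab cos(C) generalizes the Pythagorean theorem to non-right triangles.
Here: QR^2 = 121 + 324 - 396*(sqrt(2)/2) = 445 - 198*sqrt(2)
QR = sqrt(445 - 198*sqrt(2))

sqrt(445 - 198*sqrt(2))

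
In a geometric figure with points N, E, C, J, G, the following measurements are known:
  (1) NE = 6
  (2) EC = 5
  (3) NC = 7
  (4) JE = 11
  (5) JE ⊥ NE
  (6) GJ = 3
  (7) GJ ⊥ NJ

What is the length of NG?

Step 1: By the law of cosines on triangle JEN: JN² = 11² + 6² − 2·11·6·cos(90°) = 157, so JN = √157.
Step 2: By the law of cosines on triangle NJG: NG² = √157² + 3² − 2·√157·3·cos(90°) = 166, so NG = √166.

Therefore, the length of NG = √166.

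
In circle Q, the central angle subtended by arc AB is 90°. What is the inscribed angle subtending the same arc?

By the inscribed angle theorem, the inscribed angle is half the central angle.
Inscribed angle = 90° / 2 = 45°

45°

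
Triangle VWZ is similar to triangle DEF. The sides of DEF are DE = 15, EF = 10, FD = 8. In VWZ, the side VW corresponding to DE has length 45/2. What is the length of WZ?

k = 45/2/15 = 3/2. WZ = 3/2 * 10 = 15.

15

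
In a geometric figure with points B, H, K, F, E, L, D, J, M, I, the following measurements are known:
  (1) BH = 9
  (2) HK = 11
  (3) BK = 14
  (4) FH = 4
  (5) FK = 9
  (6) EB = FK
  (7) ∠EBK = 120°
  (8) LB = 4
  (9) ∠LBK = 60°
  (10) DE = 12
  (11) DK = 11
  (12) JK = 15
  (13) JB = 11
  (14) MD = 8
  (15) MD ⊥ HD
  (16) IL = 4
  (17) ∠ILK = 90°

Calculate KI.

Step 1: By the law of cosines on triangle LBK: LK² = 4² + 14² − 2·4·14·cos(60°) = 156, so LK = 2·√39.
Step 2: By the law of cosines on triangle KLI: KI² = (2·√39)² + 4² − 2·2·√39·4·cos(90°) = 172, so KI = 2·√43.

Therefore, the length of KI = 2·√43.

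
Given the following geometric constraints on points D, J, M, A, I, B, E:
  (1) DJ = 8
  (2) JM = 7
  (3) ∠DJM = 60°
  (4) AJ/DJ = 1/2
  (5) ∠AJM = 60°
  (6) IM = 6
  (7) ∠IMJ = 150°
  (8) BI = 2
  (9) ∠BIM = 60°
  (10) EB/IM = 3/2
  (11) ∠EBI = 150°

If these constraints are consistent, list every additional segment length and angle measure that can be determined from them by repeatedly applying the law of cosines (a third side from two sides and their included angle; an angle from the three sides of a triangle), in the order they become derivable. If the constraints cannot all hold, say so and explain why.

The constraints are consistent. Derivable facts, in order:
After 1 step:
- DM = √57
- IE ≈ 10.78
- JI ≈ 12.56
- MA = √37
- MB = 2·√7
After 2 steps:
- ∠AMJ = 34.72°
- ∠BEI = 5.32°
- ∠BIE = 24.68°
- ∠BMI = 19.11°
- ∠DMJ = 66.59°
- ∠IBM = 100.89°
- ∠IJM = 13.82°
- ∠JAM = 85.28°
- ∠JDM = 53.41°
- ∠JIM = 16.18°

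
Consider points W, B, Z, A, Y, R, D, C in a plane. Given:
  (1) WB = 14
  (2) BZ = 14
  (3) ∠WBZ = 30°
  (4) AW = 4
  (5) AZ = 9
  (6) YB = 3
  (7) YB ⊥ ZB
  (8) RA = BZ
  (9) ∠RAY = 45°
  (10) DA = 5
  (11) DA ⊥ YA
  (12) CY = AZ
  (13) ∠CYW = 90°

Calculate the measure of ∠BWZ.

Step 1: By the law of cosines on triangle WBZ: WZ² = 14² + 14² − 2·14·14·cos(30°) = 52.52, so WZ ≈ 7.25.
Step 2: By the inverse law of cosines on triangle BWZ: cos(∠BWZ) = (14² + 7.25² − 14²) / (2·14·7.25) = 52.52/202.91 = 0.2588, so ∠BWZ = 75°.

Therefore, the measure of angle ∠BWZ = 75°.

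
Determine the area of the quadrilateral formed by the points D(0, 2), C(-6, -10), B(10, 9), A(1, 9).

The Shoelace formula works by pairing each vertex with the next (cycling back to the first).
For each pair, compute x_i*y_(i+1) - x_(i+1)*y_i:
  (0*-10 - -6*2) = 12
  (-6*9 - 10*-10) = 46
  (10*9 - 1*9) = 81
  (1*2 - 0*9) = 2
Taking half the absolute value of the total: Area = (1/2)(141) = 141/2.

141/2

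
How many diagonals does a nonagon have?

The number of diagonals in an n-gon is n(n - 3)/2.
For n = 9: 9(9 - 3)/2 = 9 × 6 / 2 = 27.

27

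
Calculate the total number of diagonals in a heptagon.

Each of the 7 vertices connects to 4 non-adjacent vertices via diagonals.
Total connections = 7 × 4 = 28, but each diagonal is counted twice.
Number of diagonals = 28 / 2 = 14.

14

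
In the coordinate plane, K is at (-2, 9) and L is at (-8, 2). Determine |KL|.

d = sqrt((-6)^2 + (-7)^2) = sqrt(85)

sqrt(85)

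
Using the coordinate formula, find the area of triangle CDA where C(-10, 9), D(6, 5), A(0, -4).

Using the Shoelace formula for a triangle:
Area = (1/2)|x0(y1 - y2) + x1(y2 - y0) + x2(y0 - y1)|
Area = (1/2)|-10(5 - -4) + 6(-4 - 9) + 0(9 - 5)|
Area = (1/2)|-90 + -78 + 0|
Area = (1/2)|-168|
Area = (1/2)(168)
Area = 84

84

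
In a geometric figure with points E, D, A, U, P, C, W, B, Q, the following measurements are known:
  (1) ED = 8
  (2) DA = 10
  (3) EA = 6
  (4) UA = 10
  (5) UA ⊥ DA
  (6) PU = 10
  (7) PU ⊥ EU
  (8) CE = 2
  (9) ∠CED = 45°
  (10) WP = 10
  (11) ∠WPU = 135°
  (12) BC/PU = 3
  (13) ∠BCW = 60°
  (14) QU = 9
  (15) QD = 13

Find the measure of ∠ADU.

Step 1: By the law of cosines on triangle DAU: DU² = 10² + 10² − 2·10·10·cos(90°) = 200, so DU = 10·√2.
Step 2: By the inverse law of cosines on triangle ADU: cos(∠ADU) = (10² + (10·√2)² − 10²) / (2·10·10·√2) = 200/282.84 = 0.7071, so ∠ADU = 45°.

Therefore, the measure of angle ∠ADU = 45°.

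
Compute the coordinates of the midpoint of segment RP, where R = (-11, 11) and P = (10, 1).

The midpoint is the average of the coordinates:
x: (-11 + 10)/2 = -1/2
y: (11 + 1)/2 = 6
Midpoint = (-1/2, 6)

(-1/2, 6)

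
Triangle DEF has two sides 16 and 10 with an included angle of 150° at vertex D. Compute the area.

Area = (1/2)(16)(10) sin(150°) = (1/2)(16)(10)(1/2) = 40

40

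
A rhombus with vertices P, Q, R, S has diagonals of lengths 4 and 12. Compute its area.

Area = (4 * 12) / 2 = 48 / 2 = 24

24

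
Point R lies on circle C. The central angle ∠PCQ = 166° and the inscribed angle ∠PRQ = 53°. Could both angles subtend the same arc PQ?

By the inscribed angle theorem, the inscribed angle for a central angle of 166° should be 166° / 2 = 83°.
The given inscribed angle is 53°, which does not equal 83°.
Therefore, no, they do not correspond to the same arc.

No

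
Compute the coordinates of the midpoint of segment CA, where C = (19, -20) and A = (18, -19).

M = ((x₁ + x₂)/2, (y₁ + y₂)/2)
= ((19 + 18)/2, (-20 + -19)/2)
= (37/2, -39/2) = (37/2, -39/2)

(37/2, -39/2)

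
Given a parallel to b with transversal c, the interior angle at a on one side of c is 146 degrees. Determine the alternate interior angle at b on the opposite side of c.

Alternate interior angles are equal: 146 degrees.

146 degrees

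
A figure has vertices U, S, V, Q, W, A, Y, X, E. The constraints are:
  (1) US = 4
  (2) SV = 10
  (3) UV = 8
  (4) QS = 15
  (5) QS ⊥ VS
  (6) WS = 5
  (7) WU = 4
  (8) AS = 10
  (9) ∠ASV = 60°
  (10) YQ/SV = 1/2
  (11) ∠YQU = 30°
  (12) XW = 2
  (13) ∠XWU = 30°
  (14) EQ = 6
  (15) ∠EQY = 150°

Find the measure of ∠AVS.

Step 1: By the law of cosines on triangle VSA: VA² = 10² + 10² − 2·10·10·cos(60°) = 100, so VA = 10.
Step 2: By the inverse law of cosines on triangle AVS: cos(∠AVS) = (10² + 10² − 10²) / (2·10·10) = 100/200 = 0.5, so ∠AVS = 60°.

Therefore, the measure of angle ∠AVS = 60°.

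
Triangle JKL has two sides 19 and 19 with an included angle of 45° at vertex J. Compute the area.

Area = (1/2) * JK * JL * sin(J)
Area = (1/2) * 19 * 19 * sin(45°)
Area = (1/2) * 19 * 19 * sqrt(2)/2
Area = 361*sqrt(2)/4

361*sqrt(2)/4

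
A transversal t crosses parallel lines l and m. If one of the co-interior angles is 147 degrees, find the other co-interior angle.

Co-interior angles sum to 180: 180 - 147 = 33 degrees.

33 degrees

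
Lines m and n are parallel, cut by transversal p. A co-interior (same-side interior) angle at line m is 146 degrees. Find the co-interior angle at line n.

Co-interior angles (same-side interior) formed by parallel lines and a transversal are supplementary (sum to 180 degrees).
The given angle is 146 degrees.
The co-interior angle = 180 - 146 = 34 degrees.

34 degrees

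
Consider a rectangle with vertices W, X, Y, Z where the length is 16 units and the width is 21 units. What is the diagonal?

d = sqrt(16^2 + 21^2) = sqrt(697)

sqrt(697)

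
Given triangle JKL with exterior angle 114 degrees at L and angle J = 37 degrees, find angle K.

angle K = 114 - 37 = 77 degrees (exterior angle theorem).

77 degrees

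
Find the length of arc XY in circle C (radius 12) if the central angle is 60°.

Arc length = 2π(12)(1/6) = 4*pi

4*pi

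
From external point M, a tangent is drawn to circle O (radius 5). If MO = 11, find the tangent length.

tangent = √(d² - r²) = √(11² - 5²) = √(121 - 25) = √96 = 4*sqrt(6)

4*sqrt(6)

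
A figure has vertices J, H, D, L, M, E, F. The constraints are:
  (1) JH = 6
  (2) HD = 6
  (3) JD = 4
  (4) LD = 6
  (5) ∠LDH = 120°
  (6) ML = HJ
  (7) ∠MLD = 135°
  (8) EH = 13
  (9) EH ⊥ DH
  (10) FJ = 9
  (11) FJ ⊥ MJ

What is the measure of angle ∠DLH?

Step 1: By the law of cosines on triangle LDH: LH² = 6² + 6² − 2·6·6·cos(120°) = 108, so LH = 6·√3.
Step 2: By the inverse law of cosines on triangle DLH: cos(∠DLH) = (6² + (6·√3)² − 6²) / (2·6·6·√3) = 108/124.71 = 0.866, so ∠DLH = 30°.

Therefore, the measure of angle ∠DLH = 30°.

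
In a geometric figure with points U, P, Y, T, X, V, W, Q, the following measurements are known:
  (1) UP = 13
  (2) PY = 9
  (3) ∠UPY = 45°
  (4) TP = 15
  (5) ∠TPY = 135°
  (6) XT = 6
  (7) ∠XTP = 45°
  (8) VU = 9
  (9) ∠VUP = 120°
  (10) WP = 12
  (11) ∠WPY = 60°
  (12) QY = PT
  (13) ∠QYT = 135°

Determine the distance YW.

Step 1: By the law of cosines on triangle YPW: YW² = 9² + 12² − 2·9·12·cos(60°) = 117, so YW = 3·√13.

Therefore, the length of YW = 3·√13.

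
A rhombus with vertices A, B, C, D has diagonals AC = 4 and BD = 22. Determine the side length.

In a rhombus, the diagonals bisect each other perpendicularly, creating four congruent right triangles.
Each triangle has legs 2 (half of 4) and 11 (half of 22).
The hypotenuse of each right triangle is a side of the rhombus:
side = sqrt(2^2 + 11^2) = sqrt(125) = 5*sqrt(5)

5*sqrt(5)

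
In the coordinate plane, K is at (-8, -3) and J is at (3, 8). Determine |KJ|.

d = sqrt((3 - -8)^2 + (8 - -3)^2)
d = sqrt(11^2 + 11^2)
d = sqrt(121 + 121)
d = sqrt(242) = 11*sqrt(2)

11*sqrt(2)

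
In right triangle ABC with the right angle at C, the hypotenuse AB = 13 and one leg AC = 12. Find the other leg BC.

BC = sqrt(13^2 - 12^2) = sqrt(25) = 5

5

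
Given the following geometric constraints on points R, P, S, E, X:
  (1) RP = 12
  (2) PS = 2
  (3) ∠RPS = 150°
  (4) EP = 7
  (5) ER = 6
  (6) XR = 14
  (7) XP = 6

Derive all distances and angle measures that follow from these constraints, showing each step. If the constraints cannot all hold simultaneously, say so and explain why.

The constraints are consistent.

Step 1: From RP = 12, PS = 2, and ∠RPS = 150°, by the law of cosines:
  RS² = RP² + PS² - 2·RP·PS·cos(150°) = 144 + 4 + 41.57 = 189.6
  RS ≈ 13.77

Step 2: From RE = 6, RP = 12, EP = 7, by the inverse law of cosines:
  cos(∠ERP) = (RE² + RP² - EP²) / (2·RE·RP)
  ∠ERP = 24.53°

Step 3: From RP = 12, RX = 14, PX = 6, by the inverse law of cosines:
  cos(∠PRX) = (RP² + RX² - PX²) / (2·RP·RX)
  ∠PRX = 25.21°

Step 4: From PE = 7, PR = 12, ER = 6, by the inverse law of cosines:
  cos(∠EPR) = (PE² + PR² - ER²) / (2·PE·PR)
  ∠EPR = 20.85°

Step 5: From PR = 12, PX = 6, RX = 14, by the inverse law of cosines:
  cos(∠RPX) = (PR² + PX² - RX²) / (2·PR·PX)
  ∠RPX = 96.38°

Step 6: From EP = 7, ER = 6, PR = 12, by the inverse law of cosines:
  cos(∠PER) = (EP² + ER² - PR²) / (2·EP·ER)
  ∠PER = 134.62°

Step 7: From XP = 6, XR = 14, PR = 12, by the inverse law of cosines:
  cos(∠PXR) = (XP² + XR² - PR²) / (2·XP·XR)
  ∠PXR = 58.41°

Step 8: From RP = 12, RS = 13.77, PS = 2, by the inverse law of cosines:
  cos(∠PRS) = (RP² + RS² - PS²) / (2·RP·RS)
  ∠PRS = 4.17°

Step 9: From SP = 2, SR = 13.77, PR = 12, by the inverse law of cosines:
  cos(∠PSR) = (SP² + SR² - PR²) / (2·SP·SR)
  ∠PSR = 25.83°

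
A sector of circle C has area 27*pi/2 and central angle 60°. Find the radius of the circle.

Sector area A = πr² × θ/360, so r² = 360A / (πθ).
r² = 360 × 27*pi/2 / (π × 60)
r² = 81
r = 9

9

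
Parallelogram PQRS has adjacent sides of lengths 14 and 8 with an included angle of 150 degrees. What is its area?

Area = a * b * sin(theta)
Area = 14 * 8 * sin(150 degrees)
Area = 112 * 1/2
Area = 56

56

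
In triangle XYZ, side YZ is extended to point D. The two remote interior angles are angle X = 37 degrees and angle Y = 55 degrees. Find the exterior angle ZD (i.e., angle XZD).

By the exterior angle theorem, an exterior angle of a triangle equals the sum of the two remote interior angles.
Exterior angle = angle X + angle Y
Exterior angle = 37 + 55 = 92 degrees

92 degrees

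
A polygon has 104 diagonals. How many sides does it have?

Using d = n(n - 3)/2, we solve 104 = n(n - 3)/2.
So n(n - 3) = 208.
Testing n = 16: 16 * 13 = 208 = 208. Correct.
The polygon has 16 sides.

16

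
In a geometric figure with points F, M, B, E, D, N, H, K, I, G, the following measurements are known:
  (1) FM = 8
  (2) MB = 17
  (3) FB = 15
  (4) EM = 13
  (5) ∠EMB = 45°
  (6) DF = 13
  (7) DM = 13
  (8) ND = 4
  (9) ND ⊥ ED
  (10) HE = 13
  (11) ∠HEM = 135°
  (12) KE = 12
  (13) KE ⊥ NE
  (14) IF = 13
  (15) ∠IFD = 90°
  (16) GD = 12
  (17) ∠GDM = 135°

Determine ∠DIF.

Step 1: By the law of cosines on triangle IFD: ID² = 13² + 13² − 2·13·13·cos(90°) = 338, so ID = 13·√2.
Step 2: By the inverse law of cosines on triangle DIF: cos(∠DIF) = ((13·√2)² + 13² − 13²) / (2·13·√2·13) = 338/478 = 0.7071, so ∠DIF = 45°.

Therefore, the measure of angle ∠DIF = 45°.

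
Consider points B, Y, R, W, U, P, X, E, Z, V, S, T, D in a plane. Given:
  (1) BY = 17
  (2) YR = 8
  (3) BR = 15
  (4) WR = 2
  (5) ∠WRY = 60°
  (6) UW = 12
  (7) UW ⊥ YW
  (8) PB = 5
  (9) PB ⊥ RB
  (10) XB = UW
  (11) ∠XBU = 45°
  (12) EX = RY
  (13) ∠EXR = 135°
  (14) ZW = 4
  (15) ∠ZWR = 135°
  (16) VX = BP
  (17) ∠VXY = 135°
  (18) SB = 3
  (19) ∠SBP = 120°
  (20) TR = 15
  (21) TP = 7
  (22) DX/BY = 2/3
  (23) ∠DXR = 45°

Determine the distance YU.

Step 1: By the law of cosines on triangle YRW: YW² = 8² + 2² − 2·8·2·cos(60°) = 52, so YW = 2·√13.
Step 2: By the law of cosines on triangle YWU: YU² = (2·√13)² + 12² − 2·2·√13·12·cos(90°) = 196, so YU = 14.

Therefore, the length of YU = 14.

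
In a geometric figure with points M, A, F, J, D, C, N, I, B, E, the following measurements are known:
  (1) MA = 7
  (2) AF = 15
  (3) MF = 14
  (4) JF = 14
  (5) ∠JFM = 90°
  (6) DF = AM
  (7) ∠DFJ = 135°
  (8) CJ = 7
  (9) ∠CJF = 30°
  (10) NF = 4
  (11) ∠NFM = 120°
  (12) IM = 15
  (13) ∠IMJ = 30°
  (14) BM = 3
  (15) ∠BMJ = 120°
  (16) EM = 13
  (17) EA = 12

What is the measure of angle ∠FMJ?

Step 1: By the law of cosines on triangle MFJ: MJ² = 14² + 14² − 2·14·14·cos(90°) = 392, so MJ = 14·√2.
Step 2: By the inverse law of cosines on triangle FMJ: cos(∠FMJ) = (14² + (14·√2)² − 14²) / (2·14·14·√2) = 392/554.37 = 0.7071, so ∠FMJ = 45°.

Therefore, the measure of angle ∠FMJ = 45°.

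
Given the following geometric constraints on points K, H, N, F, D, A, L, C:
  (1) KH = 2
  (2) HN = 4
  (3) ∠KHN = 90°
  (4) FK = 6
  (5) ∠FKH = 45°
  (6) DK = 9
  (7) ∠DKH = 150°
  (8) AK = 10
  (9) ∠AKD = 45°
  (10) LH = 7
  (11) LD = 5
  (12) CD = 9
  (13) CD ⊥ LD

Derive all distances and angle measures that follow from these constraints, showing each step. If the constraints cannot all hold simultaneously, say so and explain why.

The constraints are consistent.

Step 1: From KH = 2, HN = 4, and ∠KHN = 90°, by the law of cosines:
  KN² = KH² + HN² - 2·KH·HN·cos(90°) = 4 + 16 - 0 = 20
  KN = 2·√5

Step 2: From HK = 2, KF = 6, and ∠HKF = 45°, by the law of cosines:
  HF² = HK² + KF² - 2·HK·KF·cos(45°) = 4 + 36 - 16.97 = 23.03
  HF ≈ 4.8

Step 3: From HK = 2, KD = 9, and ∠HKD = 150°, by the law of cosines:
  HD² = HK² + KD² - 2·HK·KD·cos(150°) = 4 + 81 + 31.18 = 116.2
  HD ≈ 10.78

Step 4: From DK = 9, KA = 10, and ∠DKA = 45°, by the law of cosines:
  DA² = DK² + KA² - 2·DK·KA·cos(45°) = 81 + 100 - 127.3 = 53.72
  DA ≈ 7.33

Step 5: From LD = 5, DC = 9, and ∠LDC = 90°, by the law of cosines:
  LC² = LD² + DC² - 2·LD·DC·cos(90°) = 25 + 81 - 0 = 106
  LC = √106

Step 6: From KH = 2, KN = 2·√5, HN = 4, by the inverse law of cosines:
  cos(∠HKN) = (KH² + KN² - HN²) / (2·KH·KN)
  ∠HKN = 63.43°

Step 7: From HD = 10.78, HK = 2, DK = 9, by the inverse law of cosines:
  cos(∠DHK) = (HD² + HK² - DK²) / (2·HD·HK)
  ∠DHK = 24.68°

Step 8: From HD = 10.78, HL = 7, DL = 5, by the inverse law of cosines:
  cos(∠DHL) = (HD² + HL² - DL²) / (2·HD·HL)
  ∠DHL = 21.73°

Step 9: From HF = 4.8, HK = 2, FK = 6, by the inverse law of cosines:
  cos(∠FHK) = (HF² + HK² - FK²) / (2·HF·HK)
  ∠FHK = 117.86°

Step 10: From NH = 4, NK = 2·√5, HK = 2, by the inverse law of cosines:
  cos(∠HNK) = (NH² + NK² - HK²) / (2·NH·NK)
  ∠HNK = 26.57°

Step 11: From FH = 4.8, FK = 6, HK = 2, by the inverse law of cosines:
  cos(∠HFK) = (FH² + FK² - HK²) / (2·FH·FK)
  ∠HFK = 17.14°

Step 12: From DA = 7.33, DK = 9, AK = 10, by the inverse law of cosines:
  cos(∠ADK) = (DA² + DK² - AK²) / (2·DA·DK)
  ∠ADK = 74.74°

Step 13: From DH = 10.78, DK = 9, HK = 2, by the inverse law of cosines:
  cos(∠HDK) = (DH² + DK² - HK²) / (2·DH·DK)
  ∠HDK = 5.32°

Step 14: From DH = 10.78, DL = 5, HL = 7, by the inverse law of cosines:
  cos(∠HDL) = (DH² + DL² - HL²) / (2·DH·DL)
  ∠HDL = 31.22°

Step 15: From AD = 7.33, AK = 10, DK = 9, by the inverse law of cosines:
  cos(∠DAK) = (AD² + AK² - DK²) / (2·AD·AK)
  ∠DAK = 60.26°

Step 16: From LC = √106, LD = 5, CD = 9, by the inverse law of cosines:
  cos(∠CLD) = (LC² + LD² - CD²) / (2·LC·LD)
  ∠CLD = 60.95°

Step 17: From LD = 5, LH = 7, DH = 10.78, by the inverse law of cosines:
  cos(∠DLH) = (LD² + LH² - DH²) / (2·LD·LH)
  ∠DLH = 127.05°

Step 18: From CD = 9, CL = √106, DL = 5, by the inverse law of cosines:
  cos(∠DCL) = (CD² + CL² - DL²) / (2·CD·CL)
  ∠DCL = 29.05°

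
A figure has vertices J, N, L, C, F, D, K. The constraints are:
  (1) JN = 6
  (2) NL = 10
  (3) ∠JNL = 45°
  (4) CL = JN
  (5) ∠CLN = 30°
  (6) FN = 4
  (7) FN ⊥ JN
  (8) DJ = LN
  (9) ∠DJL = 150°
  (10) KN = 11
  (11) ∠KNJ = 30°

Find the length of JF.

Step 1: By the law of cosines on triangle JNF: JF² = 6² + 4² − 2·6·4·cos(90°) = 52, so JF = 2·√13.

Therefore, the length of JF = 2·√13.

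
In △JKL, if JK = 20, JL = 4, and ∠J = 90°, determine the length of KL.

Since angle J = 90°, this is a right triangle and the law of cosines reduces to the Pythagorean theorem.
KL^2 = 20^2 + 4^2 = 416
KL = 4*sqrt(26)

4*sqrt(26)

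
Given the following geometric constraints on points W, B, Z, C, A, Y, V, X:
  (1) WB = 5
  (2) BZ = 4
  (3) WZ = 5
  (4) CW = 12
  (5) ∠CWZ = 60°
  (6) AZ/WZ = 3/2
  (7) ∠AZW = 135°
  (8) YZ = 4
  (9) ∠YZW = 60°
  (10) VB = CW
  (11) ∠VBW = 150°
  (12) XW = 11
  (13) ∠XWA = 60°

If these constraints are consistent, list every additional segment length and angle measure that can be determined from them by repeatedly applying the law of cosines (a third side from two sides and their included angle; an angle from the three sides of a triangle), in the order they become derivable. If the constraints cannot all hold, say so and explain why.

The constraints are consistent. Derivable facts, in order:
After 1 step:
- WA ≈ 11.59
- WV ≈ 16.52
- WY = √21
- ZC = √109
- ∠BWZ = 47.16°
- ∠BZW = 66.42°
- ∠WBZ = 66.42°
After 2 steps:
- AX ≈ 11.31
- ∠AWZ = 27.24°
- ∠BVW = 8.7°
- ∠BWV = 21.3°
- ∠CZW = 95.5°
- ∠WAZ = 17.76°
- ∠WCZ = 24.5°
- ∠WYZ = 70.89°
- ∠YWZ = 49.11°
After 3 steps:
- ∠AXW = 62.58°
- ∠WAX = 57.42°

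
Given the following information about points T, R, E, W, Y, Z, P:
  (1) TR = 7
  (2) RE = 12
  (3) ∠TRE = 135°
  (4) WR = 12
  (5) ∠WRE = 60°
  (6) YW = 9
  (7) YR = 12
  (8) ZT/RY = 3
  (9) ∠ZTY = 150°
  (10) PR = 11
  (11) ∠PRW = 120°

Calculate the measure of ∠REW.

Step 1: By the law of cosines on triangle ERW: EW² = 12² + 12² − 2·12·12·cos(60°) = 144, so EW = 12.
Step 2: By the inverse law of cosines on triangle REW: cos(∠REW) = (12² + 12² − 12²) / (2·12·12) = 144/288 = 0.5, so ∠REW = 60°.

Therefore, the measure of angle ∠REW = 60°.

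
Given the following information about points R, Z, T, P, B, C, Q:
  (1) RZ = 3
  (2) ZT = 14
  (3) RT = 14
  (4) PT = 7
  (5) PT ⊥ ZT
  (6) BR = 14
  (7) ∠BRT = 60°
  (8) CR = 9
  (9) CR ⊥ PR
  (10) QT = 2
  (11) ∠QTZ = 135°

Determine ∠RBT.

Step 1: By the law of cosines on triangle BRT: BT² = 14² + 14² − 2·14·14·cos(60°) = 196, so BT = 14.
Step 2: By the inverse law of cosines on triangle RBT: cos(∠RBT) = (14² + 14² − 14²) / (2·14·14) = 196/392 = 0.5, so ∠RBT = 60°.

Therefore, the measure of angle ∠RBT = 60°.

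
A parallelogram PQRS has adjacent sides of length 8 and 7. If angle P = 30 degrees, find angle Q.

Opposite sides of a parallelogram are parallel, so consecutive angles form co-interior angles on a transversal.
Co-interior angles sum to 180°, giving angle Q = 180 - 30 = 150 degrees.

150 degrees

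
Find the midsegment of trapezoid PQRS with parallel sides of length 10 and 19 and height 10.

The midsegment of a trapezoid = (base1 + base2) / 2
midsegment = (10 + 19) / 2
midsegment = 29 / 2
midsegment = 29/2

29/2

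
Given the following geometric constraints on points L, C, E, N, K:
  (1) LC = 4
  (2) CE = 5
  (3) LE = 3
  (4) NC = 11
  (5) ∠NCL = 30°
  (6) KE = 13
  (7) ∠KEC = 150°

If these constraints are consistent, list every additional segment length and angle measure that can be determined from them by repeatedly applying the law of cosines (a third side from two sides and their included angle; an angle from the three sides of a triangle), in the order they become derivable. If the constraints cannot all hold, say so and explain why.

The constraints are consistent. Derivable facts, in order:
After 1 step:
- CK ≈ 17.51
- LN ≈ 7.8
- ∠CEL = 53.13°
- ∠CLE = 90°
- ∠ECL = 36.87°
After 2 steps:
- ∠CKE = 8.21°
- ∠CLN = 135.14°
- ∠CNL = 14.86°
- ∠ECK = 21.79°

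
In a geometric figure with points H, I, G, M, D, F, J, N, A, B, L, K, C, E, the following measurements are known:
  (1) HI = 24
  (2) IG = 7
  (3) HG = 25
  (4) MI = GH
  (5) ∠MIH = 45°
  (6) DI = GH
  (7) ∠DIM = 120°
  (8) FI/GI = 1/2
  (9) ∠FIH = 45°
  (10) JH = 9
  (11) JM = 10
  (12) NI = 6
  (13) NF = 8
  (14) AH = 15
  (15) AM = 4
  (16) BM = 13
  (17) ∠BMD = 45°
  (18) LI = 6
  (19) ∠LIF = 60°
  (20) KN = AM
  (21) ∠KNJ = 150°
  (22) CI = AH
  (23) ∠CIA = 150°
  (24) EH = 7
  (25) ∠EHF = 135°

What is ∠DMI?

From the given relations: MI = GH = 25; DI = GH = 25.
Step 1: By the law of cosines on triangle MID: MD² = 25² + 25² − 2·25·25·cos(120°) = 1875, so MD ≈ 43.3.
Step 2: By the inverse law of cosines on triangle DMI: cos(∠DMI) = (43.3² + 25² − 25²) / (2·43.3·25) = 1875/2165.06 = 0.866, so ∠DMI = 30°.

Therefore, the measure of angle ∠DMI = 30°.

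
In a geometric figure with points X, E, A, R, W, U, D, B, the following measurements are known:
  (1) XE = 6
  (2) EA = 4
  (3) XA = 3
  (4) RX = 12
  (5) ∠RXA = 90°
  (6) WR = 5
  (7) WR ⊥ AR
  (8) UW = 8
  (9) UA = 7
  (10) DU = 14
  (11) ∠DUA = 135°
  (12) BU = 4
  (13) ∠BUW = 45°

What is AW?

Step 1: By the law of cosines on triangle AXR: AR² = 3² + 12² − 2·3·12·cos(90°) = 153, so AR = 3·√17.
Step 2: By the law of cosines on triangle ARW: AW² = (3·√17)² + 5² − 2·3·√17·5·cos(90°) = 178, so AW = √178.

Therefore, the length of AW = √178.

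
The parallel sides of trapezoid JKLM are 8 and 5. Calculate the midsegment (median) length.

The midsegment of a trapezoid = (base1 + base2) / 2
midsegment = (8 + 5) / 2
midsegment = 13 / 2
midsegment = 13/2

13/2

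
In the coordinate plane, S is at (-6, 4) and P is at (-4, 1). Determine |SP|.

d = sqrt((-4 - -6)^2 + (1 - 4)^2)
d = sqrt(2^2 + -3^2)
d = sqrt(4 + 9)
d = sqrt(13)

sqrt(13)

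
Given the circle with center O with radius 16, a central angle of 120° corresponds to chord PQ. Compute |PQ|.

Drop a perpendicular from the center to the chord, bisecting both the chord and the central angle.
Each half-chord = r sin(θ/2) = 16 sin(60°).
The full chord = 2 × 16 × sin(60°) = 16*sqrt(3).

16*sqrt(3)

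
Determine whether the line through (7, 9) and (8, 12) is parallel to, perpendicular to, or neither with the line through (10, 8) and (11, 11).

Slope of line 1: m1 = (12 - 9)/(8 - 7) = 3/1 = 3
Slope of line 2: m2 = (11 - 8)/(11 - 10) = 3/1 = 3
Since m1 = m2 = 3, the lines are parallel.

Parallel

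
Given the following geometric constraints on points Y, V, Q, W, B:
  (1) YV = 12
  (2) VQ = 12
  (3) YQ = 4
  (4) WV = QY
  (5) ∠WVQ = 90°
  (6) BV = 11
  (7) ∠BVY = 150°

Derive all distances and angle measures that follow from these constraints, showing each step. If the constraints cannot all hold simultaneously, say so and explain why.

The constraints are consistent.

From the given relations:
  WV = QY = 4

Step 1: From YV = 12, VB = 11, and ∠YVB = 150°, by the law of cosines:
  YB² = YV² + VB² - 2·YV·VB·cos(150°) = 144 + 121 + 228.6 = 493.6
  YB ≈ 22.22

Step 2: From QV = 12, VW = 4, and ∠QVW = 90°, by the law of cosines:
  QW² = QV² + VW² - 2·QV·VW·cos(90°) = 144 + 16 - 0 = 160
  QW = 4·√10

Step 3: From YQ = 4, YV = 12, QV = 12, by the inverse law of cosines:
  cos(∠QYV) = (YQ² + YV² - QV²) / (2·YQ·YV)
  ∠QYV = 80.41°

Step 4: From VQ = 12, VY = 12, QY = 4, by the inverse law of cosines:
  cos(∠QVY) = (VQ² + VY² - QY²) / (2·VQ·VY)
  ∠QVY = 19.19°

Step 5: From QV = 12, QY = 4, VY = 12, by the inverse law of cosines:
  cos(∠VQY) = (QV² + QY² - VY²) / (2·QV·QY)
  ∠VQY = 80.41°

Step 6: From YB = 22.22, YV = 12, BV = 11, by the inverse law of cosines:
  cos(∠BYV) = (YB² + YV² - BV²) / (2·YB·YV)
  ∠BYV = 14.33°

Step 7: From QV = 12, QW = 4·√10, VW = 4, by the inverse law of cosines:
  cos(∠VQW) = (QV² + QW² - VW²) / (2·QV·QW)
  ∠VQW = 18.43°

Step 8: From WQ = 4·√10, WV = 4, QV = 12, by the inverse law of cosines:
  cos(∠QWV) = (WQ² + WV² - QV²) / (2·WQ·WV)
  ∠QWV = 71.57°

Step 9: From BV = 11, BY = 22.22, VY = 12, by the inverse law of cosines:
  cos(∠VBY) = (BV² + BY² - VY²) / (2·BV·BY)
  ∠VBY = 15.67°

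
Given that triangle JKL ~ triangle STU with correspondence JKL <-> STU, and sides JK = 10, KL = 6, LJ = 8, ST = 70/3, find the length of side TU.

Since the triangles are similar, the ratio of corresponding sides is constant.
Scale factor k = ST / JK = 70/3 / 10 = 7/3
TU = k * KL = 7/3 * 6 = 14

14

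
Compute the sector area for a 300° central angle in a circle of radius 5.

The full circle has area πr² = π(5)² = 25*pi.
The sector covers 300° out of 360°, a fraction of 5/6.
Sector area = 25*pi × 5/6 = 125*pi/6.

125*pi/6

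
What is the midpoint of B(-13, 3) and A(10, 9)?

The midpoint is the average of the coordinates:
x: (-13 + 10)/2 = -3/2
y: (3 + 9)/2 = 6
Midpoint = (-3/2, 6)

(-3/2, 6)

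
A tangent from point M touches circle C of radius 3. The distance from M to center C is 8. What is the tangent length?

Let T be the point of tangency. Then CT ⊥ MT (radius ⊥ tangent).
In right triangle CTM: CM² = CT² + MT²
8² = 3² + MT²
MT² = 55, MT = sqrt(55)

sqrt(55)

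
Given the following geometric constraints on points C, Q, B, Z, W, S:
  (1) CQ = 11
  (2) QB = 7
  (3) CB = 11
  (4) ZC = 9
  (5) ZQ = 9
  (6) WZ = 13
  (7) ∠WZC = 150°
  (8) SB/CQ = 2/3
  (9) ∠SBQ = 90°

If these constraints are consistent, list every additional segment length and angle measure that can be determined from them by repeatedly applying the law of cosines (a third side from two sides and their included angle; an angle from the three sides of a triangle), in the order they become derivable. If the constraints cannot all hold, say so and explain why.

The constraints are consistent. Derivable facts, in order:
After 1 step:
- CW ≈ 21.28
- QS = 5/3·√37
- ∠BCQ = 37.11°
- ∠BQC = 71.45°
- ∠CBQ = 71.45°
- ∠CQZ = 52.33°
- ∠CZQ = 75.34°
- ∠QCZ = 52.33°
After 2 steps:
- ∠BQS = 46.33°
- ∠BSQ = 43.67°
- ∠CWZ = 12.21°
- ∠WCZ = 17.79°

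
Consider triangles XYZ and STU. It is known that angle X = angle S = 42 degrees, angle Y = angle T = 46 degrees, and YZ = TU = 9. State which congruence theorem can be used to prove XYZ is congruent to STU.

Consider the given information: angle X = angle S = 42 degrees, angle Y = angle T = 46 degrees, and YZ = TU = 9
This is not SAS or ASA: SAS requires two sides and the included angle between them. ASA requires two angles and the side between them.
The correct criterion is AAS. Two pairs of corresponding angles and a non-included side are equal (Angle-Angle-Side).

AAS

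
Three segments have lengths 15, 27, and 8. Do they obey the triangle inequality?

No.
The triangle inequality is violated: 15 + 8 = 23 ≤ 27.
These lengths cannot form a triangle.

No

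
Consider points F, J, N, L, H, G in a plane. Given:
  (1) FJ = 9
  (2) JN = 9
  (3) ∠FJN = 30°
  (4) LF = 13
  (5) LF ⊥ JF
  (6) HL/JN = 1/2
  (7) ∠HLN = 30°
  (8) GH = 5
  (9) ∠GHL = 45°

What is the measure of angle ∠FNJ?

Step 1: By the law of cosines on triangle NJF: NF² = 9² + 9² − 2·9·9·cos(30°) = 21.7, so NF ≈ 4.66.
Step 2: By the inverse law of cosines on triangle FNJ: cos(∠FNJ) = (4.66² + 9² − 9²) / (2·4.66·9) = 21.7/83.86 = 0.2588, so ∠FNJ = 75°.

Therefore, the measure of angle ∠FNJ = 75°.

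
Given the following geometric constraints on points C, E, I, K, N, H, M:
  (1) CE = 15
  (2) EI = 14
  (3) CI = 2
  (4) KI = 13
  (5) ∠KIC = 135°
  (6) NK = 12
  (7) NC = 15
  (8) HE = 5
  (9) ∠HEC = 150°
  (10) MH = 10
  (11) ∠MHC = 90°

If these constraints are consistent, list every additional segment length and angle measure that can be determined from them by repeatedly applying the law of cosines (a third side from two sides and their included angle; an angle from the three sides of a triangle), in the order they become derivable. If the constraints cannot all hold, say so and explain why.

The constraints are consistent. Derivable facts, in order:
After 1 step:
- CH ≈ 19.49
- CK ≈ 14.48
- ∠CEI = 6.85°
- ∠CIE = 116.51°
- ∠ECI = 56.63°
After 2 steps:
- CM ≈ 21.91
- ∠CHE = 22.63°
- ∠CKI = 5.6°
- ∠CKN = 68.26°
- ∠CNK = 63.75°
- ∠ECH = 7.37°
- ∠ICK = 39.4°
- ∠KCN = 47.99°
After 3 steps:
- ∠CMH = 62.84°
- ∠HCM = 27.16°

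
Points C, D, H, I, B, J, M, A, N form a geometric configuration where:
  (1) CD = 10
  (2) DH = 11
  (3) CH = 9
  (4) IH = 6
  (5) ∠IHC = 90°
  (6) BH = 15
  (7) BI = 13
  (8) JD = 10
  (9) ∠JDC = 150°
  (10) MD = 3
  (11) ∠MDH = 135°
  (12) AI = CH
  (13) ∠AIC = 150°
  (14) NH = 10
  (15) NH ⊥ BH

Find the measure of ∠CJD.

Step 1: By the law of cosines on triangle JDC: JC² = 10² + 10² − 2·10·10·cos(150°) = 373.21, so JC ≈ 19.32.
Step 2: By the inverse law of cosines on triangle CJD: cos(∠CJD) = (19.32² + 10² − 10²) / (2·19.32·10) = 373.21/386.37 = 0.9659, so ∠CJD = 15°.

Therefore, the measure of angle ∠CJD = 15°.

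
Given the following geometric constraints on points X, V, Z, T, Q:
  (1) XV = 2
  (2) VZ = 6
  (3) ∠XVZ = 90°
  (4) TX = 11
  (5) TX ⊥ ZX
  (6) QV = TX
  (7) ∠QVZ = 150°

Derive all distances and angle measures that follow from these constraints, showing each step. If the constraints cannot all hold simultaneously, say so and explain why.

The constraints are consistent.

From the given relations:
  QV = TX = 11

Step 1: From XV = 2, VZ = 6, and ∠XVZ = 90°, by the law of cosines:
  XZ² = XV² + VZ² - 2·XV·VZ·cos(90°) = 4 + 36 - 0 = 40
  XZ = 2·√10

Step 2: From ZV = 6, VQ = 11, and ∠ZVQ = 150°, by the law of cosines:
  ZQ² = ZV² + VQ² - 2·ZV·VQ·cos(150°) = 36 + 121 + 114.3 = 271.3
  ZQ ≈ 16.47

Step 3: From ZX = 2·√10, XT = 11, and ∠ZXT = 90°, by the law of cosines:
  ZT² = ZX² + XT² - 2·ZX·XT·cos(90°) = 40 + 121 - 0 = 161
  ZT = √161

Step 4: From XV = 2, XZ = 2·√10, VZ = 6, by the inverse law of cosines:
  cos(∠VXZ) = (XV² + XZ² - VZ²) / (2·XV·XZ)
  ∠VXZ = 71.57°

Step 5: From ZQ = 16.47, ZV = 6, QV = 11, by the inverse law of cosines:
  cos(∠QZV) = (ZQ² + ZV² - QV²) / (2·ZQ·ZV)
  ∠QZV = 19.51°

Step 6: From ZV = 6, ZX = 2·√10, VX = 2, by the inverse law of cosines:
  cos(∠VZX) = (ZV² + ZX² - VX²) / (2·ZV·ZX)
  ∠VZX = 18.43°

Step 7: From QV = 11, QZ = 16.47, VZ = 6, by the inverse law of cosines:
  cos(∠VQZ) = (QV² + QZ² - VZ²) / (2·QV·QZ)
  ∠VQZ = 10.49°

Step 8: From ZT = √161, ZX = 2·√10, TX = 11, by the inverse law of cosines:
  cos(∠TZX) = (ZT² + ZX² - TX²) / (2·ZT·ZX)
  ∠TZX = 60.1°

Step 9: From TX = 11, TZ = √161, XZ = 2·√10, by the inverse law of cosines:
  cos(∠XTZ) = (TX² + TZ² - XZ²) / (2·TX·TZ)
  ∠XTZ = 29.9°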